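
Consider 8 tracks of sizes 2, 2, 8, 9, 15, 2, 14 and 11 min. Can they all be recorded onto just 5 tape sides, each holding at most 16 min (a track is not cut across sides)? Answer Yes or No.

Yes

A valid assignment using 5 tape sides:
  side 1: 15 = 15
  side 2: 14 + 2 = 16
  side 3: 11 + 2 + 2 = 15
  side 4: 9 = 9
  side 5: 8 = 8
Every load is within 16 min, so 5 tape sides suffice.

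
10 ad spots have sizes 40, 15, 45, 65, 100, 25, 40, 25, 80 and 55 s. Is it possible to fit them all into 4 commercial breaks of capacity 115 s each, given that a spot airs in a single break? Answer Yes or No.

Total = 490 s; ⌈490/115⌉ = 5.
At least 5 commercial breaks are required, but only 4 are allowed.

No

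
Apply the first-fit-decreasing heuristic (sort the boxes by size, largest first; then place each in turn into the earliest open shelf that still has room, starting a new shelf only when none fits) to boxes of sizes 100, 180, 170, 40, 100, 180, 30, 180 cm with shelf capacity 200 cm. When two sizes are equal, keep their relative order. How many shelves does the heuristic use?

6

Sorted descending: 180, 180, 180, 170, 100, 100, 40, 30.
  180 → shelf 1 (new)  [load 180/200]
  180 → shelf 2 (new)  [load 180/200]
  180 → shelf 3 (new)  [load 180/200]
  170 → shelf 4 (new)  [load 170/200]
  100 → shelf 5 (new)  [load 100/200]
  100 → shelf 5  [load 200/200]
  40 → shelf 6 (new)  [load 40/200]
  30 → shelf 4  [load 200/200]
6 shelves opened.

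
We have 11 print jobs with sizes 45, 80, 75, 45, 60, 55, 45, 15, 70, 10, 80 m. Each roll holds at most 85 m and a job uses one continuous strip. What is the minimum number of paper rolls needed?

9

Total = 80 + 80 + 75 + 70 + 60 + 55 + 45 + 45 + 45 + 15 + 10 = 580 m.
Lower bound: ⌈580/85⌉ = 7 paper rolls.
Also, 9 print jobs each exceed 85/2 m, and no two of those can share a roll, so at least 9 paper rolls are needed.
A packing using 9 paper rolls:
  roll 1: 80 = 80
  roll 2: 80 = 80
  roll 3: 75 + 10 = 85
  roll 4: 70 + 15 = 85
  roll 5: 60 = 60
  roll 6: 55 = 55
  roll 7: 45 = 45
  roll 8: 45 = 45
  roll 9: 45 = 45
This matches the lower bound, so 9 is optimal.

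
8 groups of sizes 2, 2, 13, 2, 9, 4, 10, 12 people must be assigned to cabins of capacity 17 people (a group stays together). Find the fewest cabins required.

4

Total = 13 + 12 + 10 + 9 + 4 + 2 + 2 + 2 = 54 people.
Lower bound: ⌈54/17⌉ = 4 cabins.
A packing using 4 cabins:
  cabin 1: 13 + 4 = 17
  cabin 2: 12 + 2 + 2 = 16
  cabin 3: 10 + 2 = 12
  cabin 4: 9 = 9
This matches the lower bound, so 4 is optimal.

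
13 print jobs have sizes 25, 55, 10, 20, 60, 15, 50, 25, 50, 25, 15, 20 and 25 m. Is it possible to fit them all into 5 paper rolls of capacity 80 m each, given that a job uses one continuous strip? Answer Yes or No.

A valid assignment using 5 paper rolls:
  roll 1: 60 + 20 = 80
  roll 2: 55 + 25 = 80
  roll 3: 50 + 25 = 75
  roll 4: 50 + 20 + 10 = 80
  roll 5: 25 + 25 + 15 + 15 = 80
Every load is within 80 m, so 5 paper rolls suffice.

Yes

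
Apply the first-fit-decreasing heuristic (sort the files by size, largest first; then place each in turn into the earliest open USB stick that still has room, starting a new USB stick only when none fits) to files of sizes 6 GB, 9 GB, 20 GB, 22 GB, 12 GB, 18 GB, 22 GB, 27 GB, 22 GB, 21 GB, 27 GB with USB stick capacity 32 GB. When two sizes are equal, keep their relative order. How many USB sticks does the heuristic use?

8

Sorted descending: 27, 27, 22, 22, 22, 21, 20, 18, 12, 9, 6.
  27 → USB stick 1 (new)  [load 27/32]
  27 → USB stick 2 (new)  [load 27/32]
  22 → USB stick 3 (new)  [load 22/32]
  22 → USB stick 4 (new)  [load 22/32]
  22 → USB stick 5 (new)  [load 22/32]
  21 → USB stick 6 (new)  [load 21/32]
  20 → USB stick 7 (new)  [load 20/32]
  18 → USB stick 8 (new)  [load 18/32]
  12 → USB stick 7  [load 32/32]
  9 → USB stick 3  [load 31/32]
  6 → USB stick 4  [load 28/32]
8 USB sticks opened.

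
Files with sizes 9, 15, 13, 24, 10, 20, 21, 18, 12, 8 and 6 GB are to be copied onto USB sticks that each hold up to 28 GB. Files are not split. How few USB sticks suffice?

Total = 24 + 21 + 20 + 18 + 15 + 13 + 12 + 10 + 9 + 8 + 6 = 156 GB.
Lower bound: ⌈156/28⌉ = 6 USB sticks.
A packing using 6 USB sticks:
  USB stick 1: 24 = 24
  USB stick 2: 21 + 6 = 27
  USB stick 3: 20 + 8 = 28
  USB stick 4: 18 + 10 = 28
  USB stick 5: 15 + 13 = 28
  USB stick 6: 12 + 9 = 21
This matches the lower bound, so 6 is optimal.

6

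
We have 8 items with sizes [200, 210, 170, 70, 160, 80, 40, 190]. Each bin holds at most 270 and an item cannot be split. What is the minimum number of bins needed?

5

Total = 210 + 200 + 190 + 170 + 160 + 80 + 70 + 40 = 1120.
Lower bound: ⌈1120/270⌉ = 5 bins.
A packing using 5 bins:
  bin 1: 210 + 40 = 250
  bin 2: 200 + 70 = 270
  bin 3: 190 + 80 = 270
  bin 4: 170 = 170
  bin 5: 160 = 160
This matches the lower bound, so 5 is optimal.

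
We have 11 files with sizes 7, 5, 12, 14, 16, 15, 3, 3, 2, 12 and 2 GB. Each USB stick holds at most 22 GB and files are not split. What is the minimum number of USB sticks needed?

Total = 16 + 15 + 14 + 12 + 12 + 7 + 5 + 3 + 3 + 2 + 2 = 91 GB.
Lower bound: ⌈91/22⌉ = 5 USB sticks.
A packing using 5 USB sticks:
  USB stick 1: 16 + 5 = 21
  USB stick 2: 15 + 7 = 22
  USB stick 3: 14 + 3 + 3 + 2 = 22
  USB stick 4: 12 + 2 = 14
  USB stick 5: 12 = 12
This matches the lower bound, so 5 is optimal.

5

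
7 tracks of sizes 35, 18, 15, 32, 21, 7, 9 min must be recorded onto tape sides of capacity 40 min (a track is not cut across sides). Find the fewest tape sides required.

Total = 35 + 32 + 21 + 18 + 15 + 9 + 7 = 137 min.
Lower bound: ⌈137/40⌉ = 4 tape sides.
A packing using 4 tape sides:
  side 1: 35 = 35
  side 2: 32 + 7 = 39
  side 3: 21 + 18 = 39
  side 4: 15 + 9 = 24
This matches the lower bound, so 4 is optimal.

4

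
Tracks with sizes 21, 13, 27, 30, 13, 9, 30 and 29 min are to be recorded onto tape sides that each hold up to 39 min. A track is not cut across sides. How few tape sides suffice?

Total = 30 + 30 + 29 + 27 + 21 + 13 + 13 + 9 = 172 min.
Lower bound: ⌈172/39⌉ = 5 tape sides.
A packing using 6 tape sides:
  side 1: 30 + 9 = 39
  side 2: 30 = 30
  side 3: 29 = 29
  side 4: 27 = 27
  side 5: 21 + 13 = 34
  side 6: 13 = 13
No arrangement into 5 tape sides stays within capacity, so 6 is optimal.

6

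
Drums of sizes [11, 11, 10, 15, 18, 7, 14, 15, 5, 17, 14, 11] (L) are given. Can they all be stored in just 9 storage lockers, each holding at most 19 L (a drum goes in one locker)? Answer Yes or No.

Total = 148 L; ⌈148/19⌉ = 8.
10 drums each exceed half the capacity and cannot share a locker, forcing at least 10 storage lockers.
At least 10 storage lockers are required, but only 9 are allowed.

No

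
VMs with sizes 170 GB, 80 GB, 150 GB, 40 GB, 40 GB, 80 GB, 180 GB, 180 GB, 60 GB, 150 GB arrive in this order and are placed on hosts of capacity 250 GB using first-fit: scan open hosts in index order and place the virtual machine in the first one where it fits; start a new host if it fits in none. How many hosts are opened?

  170 → host 1 (new)  [load 170/250]
  80 → host 1  [load 250/250]
  150 → host 2 (new)  [load 150/250]
  40 → host 2  [load 190/250]
  40 → host 2  [load 230/250]
  80 → host 3 (new)  [load 80/250]
  180 → host 4 (new)  [load 180/250]
  180 → host 5 (new)  [load 180/250]
  60 → host 3  [load 140/250]
  150 → host 6 (new)  [load 150/250]
6 hosts opened.

6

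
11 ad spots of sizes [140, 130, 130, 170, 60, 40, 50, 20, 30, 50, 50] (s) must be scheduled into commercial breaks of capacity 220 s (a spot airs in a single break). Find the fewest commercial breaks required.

Total = 170 + 140 + 130 + 130 + 60 + 50 + 50 + 50 + 40 + 30 + 20 = 870 s.
Lower bound: ⌈870/220⌉ = 4 commercial breaks.
A packing using 4 commercial breaks:
  break 1: 170 + 50 = 220
  break 2: 140 + 60 + 20 = 220
  break 3: 130 + 50 + 40 = 220
  break 4: 130 + 50 + 30 = 210
This matches the lower bound, so 4 is optimal.

4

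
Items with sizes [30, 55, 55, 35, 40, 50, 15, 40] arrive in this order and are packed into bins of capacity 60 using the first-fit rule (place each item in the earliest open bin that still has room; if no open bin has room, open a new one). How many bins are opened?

  30 → bin 1 (new)  [load 30/60]
  55 → bin 2 (new)  [load 55/60]
  55 → bin 3 (new)  [load 55/60]
  35 → bin 4 (new)  [load 35/60]
  40 → bin 5 (new)  [load 40/60]
  50 → bin 6 (new)  [load 50/60]
  15 → bin 1  [load 45/60]
  40 → bin 7 (new)  [load 40/60]
7 bins opened.

7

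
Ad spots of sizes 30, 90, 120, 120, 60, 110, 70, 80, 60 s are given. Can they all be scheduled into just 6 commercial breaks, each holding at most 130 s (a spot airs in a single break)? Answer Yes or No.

Total = 740 s; ⌈740/130⌉ = 6.
The bound of 6 does not rule out 6, but exhaustive search shows no assignment into 6 commercial breaks of capacity 130 s exists — the minimum is 7.

No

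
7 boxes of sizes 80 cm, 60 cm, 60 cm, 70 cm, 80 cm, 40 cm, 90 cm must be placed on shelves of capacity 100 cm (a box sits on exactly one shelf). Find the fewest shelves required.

Total = 90 + 80 + 80 + 70 + 60 + 60 + 40 = 480 cm.
Lower bound: ⌈480/100⌉ = 5 shelves.
Also, 6 boxes each exceed 50 cm, and no two of those can share a shelf, so at least 6 shelves are needed.
A packing using 6 shelves:
  shelf 1: 90 = 90
  shelf 2: 80 = 80
  shelf 3: 80 = 80
  shelf 4: 70 = 70
  shelf 5: 60 + 40 = 100
  shelf 6: 60 = 60
This matches the lower bound, so 6 is optimal.

6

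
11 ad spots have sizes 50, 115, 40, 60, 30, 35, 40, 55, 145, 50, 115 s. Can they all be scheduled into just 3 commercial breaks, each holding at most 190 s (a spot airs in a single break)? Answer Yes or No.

Total = 735 s; ⌈735/190⌉ = 4.
At least 4 commercial breaks are required, but only 3 are allowed.

No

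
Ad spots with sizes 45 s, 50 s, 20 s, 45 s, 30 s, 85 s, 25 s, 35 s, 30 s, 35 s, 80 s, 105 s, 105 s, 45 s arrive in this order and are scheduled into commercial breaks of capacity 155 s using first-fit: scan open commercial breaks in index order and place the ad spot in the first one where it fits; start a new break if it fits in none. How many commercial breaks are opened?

6

  45 → break 1 (new)  [load 45/155]
  50 → break 1  [load 95/155]
  20 → break 1  [load 115/155]
  45 → break 2 (new)  [load 45/155]
  30 → break 1  [load 145/155]
  85 → break 2  [load 130/155]
  25 → break 2  [load 155/155]
  35 → break 3 (new)  [load 35/155]
  30 → break 3  [load 65/155]
  35 → break 3  [load 100/155]
  80 → break 4 (new)  [load 80/155]
  105 → break 5 (new)  [load 105/155]
  105 → break 6 (new)  [load 105/155]
  45 → break 3  [load 145/155]
6 commercial breaks opened.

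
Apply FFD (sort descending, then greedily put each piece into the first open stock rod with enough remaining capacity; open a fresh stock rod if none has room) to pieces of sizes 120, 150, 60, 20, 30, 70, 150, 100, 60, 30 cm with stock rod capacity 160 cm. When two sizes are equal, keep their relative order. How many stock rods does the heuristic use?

6

Sorted descending: 150, 150, 120, 100, 70, 60, 60, 30, 30, 20.
  150 → stock rod 1 (new)  [load 150/160]
  150 → stock rod 2 (new)  [load 150/160]
  120 → stock rod 3 (new)  [load 120/160]
  100 → stock rod 4 (new)  [load 100/160]
  70 → stock rod 5 (new)  [load 70/160]
  60 → stock rod 4  [load 160/160]
  60 → stock rod 5  [load 130/160]
  30 → stock rod 3  [load 150/160]
  30 → stock rod 5  [load 160/160]
  20 → stock rod 6 (new)  [load 20/160]
6 stock rods opened.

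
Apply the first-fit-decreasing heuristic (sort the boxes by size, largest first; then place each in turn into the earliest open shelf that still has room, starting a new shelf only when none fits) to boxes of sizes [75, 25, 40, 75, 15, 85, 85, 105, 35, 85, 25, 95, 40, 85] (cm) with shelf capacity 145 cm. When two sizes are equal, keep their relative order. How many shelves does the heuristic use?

8

Sorted descending: 105, 95, 85, 85, 85, 85, 75, 75, 40, 40, 35, 25, 25, 15.
  105 → shelf 1 (new)  [load 105/145]
  95 → shelf 2 (new)  [load 95/145]
  85 → shelf 3 (new)  [load 85/145]
  85 → shelf 4 (new)  [load 85/145]
  85 → shelf 5 (new)  [load 85/145]
  85 → shelf 6 (new)  [load 85/145]
  75 → shelf 7 (new)  [load 75/145]
  75 → shelf 8 (new)  [load 75/145]
  40 → shelf 1  [load 145/145]
  40 → shelf 2  [load 135/145]
  35 → shelf 3  [load 120/145]
  25 → shelf 3  [load 145/145]
  25 → shelf 4  [load 110/145]
  15 → shelf 4  [load 125/145]
8 shelves opened.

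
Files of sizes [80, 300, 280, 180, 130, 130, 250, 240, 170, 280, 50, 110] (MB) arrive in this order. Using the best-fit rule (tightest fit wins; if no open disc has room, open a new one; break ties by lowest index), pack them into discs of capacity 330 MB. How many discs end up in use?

  80 → disc 1 (new)  [load 80/330]
  300 → disc 2 (new)  [load 300/330]
  280 → disc 3 (new)  [load 280/330]
  180 → disc 1  [load 260/330]
  130 → disc 4 (new)  [load 130/330]
  130 → disc 4  [load 260/330]
  250 → disc 5 (new)  [load 250/330]
  240 → disc 6 (new)  [load 240/330]
  170 → disc 7 (new)  [load 170/330]
  280 → disc 8 (new)  [load 280/330]
  50 → disc 3  [load 330/330]
  110 → disc 7  [load 280/330]
8 discs opened.

8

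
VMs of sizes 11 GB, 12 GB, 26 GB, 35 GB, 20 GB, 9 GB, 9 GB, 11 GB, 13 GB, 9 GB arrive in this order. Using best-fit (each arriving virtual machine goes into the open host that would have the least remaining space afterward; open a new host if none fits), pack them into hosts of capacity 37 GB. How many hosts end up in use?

5

  11 → host 1 (new)  [load 11/37]
  12 → host 1  [load 23/37]
  26 → host 2 (new)  [load 26/37]
  35 → host 3 (new)  [load 35/37]
  20 → host 4 (new)  [load 20/37]
  9 → host 2  [load 35/37]
  9 → host 1  [load 32/37]
  11 → host 4  [load 31/37]
  13 → host 5 (new)  [load 13/37]
  9 → host 5  [load 22/37]
5 hosts opened.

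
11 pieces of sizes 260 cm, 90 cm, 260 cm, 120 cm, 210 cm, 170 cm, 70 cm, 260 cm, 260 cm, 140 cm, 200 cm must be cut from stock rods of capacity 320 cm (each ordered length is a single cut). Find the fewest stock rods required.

Total = 260 + 260 + 260 + 260 + 210 + 200 + 170 + 140 + 120 + 90 + 70 = 2040 cm.
Lower bound: ⌈2040/320⌉ = 7 stock rods.
A packing using 8 stock rods:
  stock rod 1: 260 = 260
  stock rod 2: 260 = 260
  stock rod 3: 260 = 260
  stock rod 4: 260 = 260
  stock rod 5: 210 + 90 = 300
  stock rod 6: 200 + 120 = 320
  stock rod 7: 170 + 140 = 310
  stock rod 8: 70 = 70
No arrangement into 7 stock rods stays within capacity, so 8 is optimal.

8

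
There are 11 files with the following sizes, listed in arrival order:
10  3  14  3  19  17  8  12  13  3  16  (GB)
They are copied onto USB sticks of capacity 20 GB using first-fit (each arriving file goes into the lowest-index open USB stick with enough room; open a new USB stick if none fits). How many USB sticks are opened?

  10 → USB stick 1 (new)  [load 10/20]
  3 → USB stick 1  [load 13/20]
  14 → USB stick 2 (new)  [load 14/20]
  3 → USB stick 1  [load 16/20]
  19 → USB stick 3 (new)  [load 19/20]
  17 → USB stick 4 (new)  [load 17/20]
  8 → USB stick 5 (new)  [load 8/20]
  12 → USB stick 5  [load 20/20]
  13 → USB stick 6 (new)  [load 13/20]
  3 → USB stick 1  [load 19/20]
  16 → USB stick 7 (new)  [load 16/20]
7 USB sticks opened.

7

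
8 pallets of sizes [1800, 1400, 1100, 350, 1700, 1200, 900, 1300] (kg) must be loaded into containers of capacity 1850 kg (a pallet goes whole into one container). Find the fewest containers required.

Total = 1800 + 1700 + 1400 + 1300 + 1200 + 1100 + 900 + 350 = 9750 kg.
Lower bound: ⌈9750/1850⌉ = 6 containers.
A packing using 7 containers:
  container 1: 1800 = 1800
  container 2: 1700 = 1700
  container 3: 1400 + 350 = 1750
  container 4: 1300 = 1300
  container 5: 1200 = 1200
  container 6: 1100 = 1100
  container 7: 900 = 900
No arrangement into 6 containers stays within capacity, so 7 is optimal.

7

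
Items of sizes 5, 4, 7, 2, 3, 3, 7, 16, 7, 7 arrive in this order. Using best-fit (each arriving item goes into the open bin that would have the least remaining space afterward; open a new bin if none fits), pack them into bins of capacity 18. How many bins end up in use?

4

  5 → bin 1 (new)  [load 5/18]
  4 → bin 1  [load 9/18]
  7 → bin 1  [load 16/18]
  2 → bin 1  [load 18/18]
  3 → bin 2 (new)  [load 3/18]
  3 → bin 2  [load 6/18]
  7 → bin 2  [load 13/18]
  16 → bin 3 (new)  [load 16/18]
  7 → bin 4 (new)  [load 7/18]
  7 → bin 4  [load 14/18]
4 bins opened.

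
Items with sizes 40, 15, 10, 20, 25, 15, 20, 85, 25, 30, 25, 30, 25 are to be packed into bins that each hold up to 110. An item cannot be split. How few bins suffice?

Total = 85 + 40 + 30 + 30 + 25 + 25 + 25 + 25 + 20 + 20 + 15 + 15 + 10 = 365.
Lower bound: ⌈365/110⌉ = 4 bins.
A packing using 4 bins:
  bin 1: 85 + 25 = 110
  bin 2: 40 + 30 + 30 + 10 = 110
  bin 3: 25 + 25 + 25 + 20 + 15 = 110
  bin 4: 20 + 15 = 35
This matches the lower bound, so 4 is optimal.

4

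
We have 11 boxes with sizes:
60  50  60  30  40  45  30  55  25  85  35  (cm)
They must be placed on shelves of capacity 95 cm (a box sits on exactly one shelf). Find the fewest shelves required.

Total = 85 + 60 + 60 + 55 + 50 + 45 + 40 + 35 + 30 + 30 + 25 = 515 cm.
Lower bound: ⌈515/95⌉ = 6 shelves.
A packing using 6 shelves:
  shelf 1: 85 = 85
  shelf 2: 60 + 35 = 95
  shelf 3: 60 + 30 = 90
  shelf 4: 55 + 40 = 95
  shelf 5: 50 + 45 = 95
  shelf 6: 30 + 25 = 55
This matches the lower bound, so 6 is optimal.

6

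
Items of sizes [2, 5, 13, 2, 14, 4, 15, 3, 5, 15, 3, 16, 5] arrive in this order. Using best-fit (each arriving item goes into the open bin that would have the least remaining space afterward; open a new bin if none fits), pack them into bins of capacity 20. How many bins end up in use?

  2 → bin 1 (new)  [load 2/20]
  5 → bin 1  [load 7/20]
  13 → bin 1  [load 20/20]
  2 → bin 2 (new)  [load 2/20]
  14 → bin 2  [load 16/20]
  4 → bin 2  [load 20/20]
  15 → bin 3 (new)  [load 15/20]
  3 → bin 3  [load 18/20]
  5 → bin 4 (new)  [load 5/20]
  15 → bin 4  [load 20/20]
  3 → bin 5 (new)  [load 3/20]
  16 → bin 5  [load 19/20]
  5 → bin 6 (new)  [load 5/20]
6 bins opened.

6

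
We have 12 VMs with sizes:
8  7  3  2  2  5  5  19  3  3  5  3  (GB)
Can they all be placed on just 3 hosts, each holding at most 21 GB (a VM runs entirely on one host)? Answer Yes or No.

Total = 65 GB; ⌈65/21⌉ = 4.
At least 4 hosts are required, but only 3 are allowed.

No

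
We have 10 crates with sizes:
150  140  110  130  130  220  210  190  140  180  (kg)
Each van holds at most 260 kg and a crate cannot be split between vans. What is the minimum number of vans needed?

Total = 220 + 210 + 190 + 180 + 150 + 140 + 140 + 130 + 130 + 110 = 1600 kg.
Lower bound: ⌈1600/260⌉ = 7 vans.
A packing using 8 vans:
  van 1: 220 = 220
  van 2: 210 = 210
  van 3: 190 = 190
  van 4: 180 = 180
  van 5: 150 + 110 = 260
  van 6: 140 = 140
  van 7: 140 = 140
  van 8: 130 + 130 = 260
No arrangement into 7 vans stays within capacity, so 8 is optimal.

8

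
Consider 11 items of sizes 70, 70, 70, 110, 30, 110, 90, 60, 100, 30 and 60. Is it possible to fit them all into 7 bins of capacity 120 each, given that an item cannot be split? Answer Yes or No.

Total = 800; ⌈800/120⌉ = 7.
The bound of 7 does not rule out 7, but exhaustive search shows no assignment into 7 bins of capacity 120 exists — the minimum is 8.

No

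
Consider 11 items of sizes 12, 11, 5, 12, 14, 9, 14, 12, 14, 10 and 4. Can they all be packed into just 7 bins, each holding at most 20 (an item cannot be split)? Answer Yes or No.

Total = 117; ⌈117/20⌉ = 6.
7 items each exceed half the capacity and cannot share a bin, forcing at least 7 bins.
The bound of 7 does not rule out 7, but exhaustive search shows no assignment into 7 bins of capacity 20 exists — the minimum is 8.

No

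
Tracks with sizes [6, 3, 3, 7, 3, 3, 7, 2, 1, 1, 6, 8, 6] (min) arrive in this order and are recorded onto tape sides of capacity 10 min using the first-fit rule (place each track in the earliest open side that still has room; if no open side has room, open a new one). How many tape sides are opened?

7

  6 → side 1 (new)  [load 6/10]
  3 → side 1  [load 9/10]
  3 → side 2 (new)  [load 3/10]
  7 → side 2  [load 10/10]
  3 → side 3 (new)  [load 3/10]
  3 → side 3  [load 6/10]
  7 → side 4 (new)  [load 7/10]
  2 → side 3  [load 8/10]
  1 → side 1  [load 10/10]
  1 → side 3  [load 9/10]
  6 → side 5 (new)  [load 6/10]
  8 → side 6 (new)  [load 8/10]
  6 → side 7 (new)  [load 6/10]
7 tape sides opened.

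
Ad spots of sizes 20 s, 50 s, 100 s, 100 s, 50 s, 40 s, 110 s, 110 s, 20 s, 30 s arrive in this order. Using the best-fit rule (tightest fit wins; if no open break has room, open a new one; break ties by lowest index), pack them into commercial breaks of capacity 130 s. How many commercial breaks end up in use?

6

  20 → break 1 (new)  [load 20/130]
  50 → break 1  [load 70/130]
  100 → break 2 (new)  [load 100/130]
  100 → break 3 (new)  [load 100/130]
  50 → break 1  [load 120/130]
  40 → break 4 (new)  [load 40/130]
  110 → break 5 (new)  [load 110/130]
  110 → break 6 (new)  [load 110/130]
  20 → break 5  [load 130/130]
  30 → break 2  [load 130/130]
6 commercial breaks opened.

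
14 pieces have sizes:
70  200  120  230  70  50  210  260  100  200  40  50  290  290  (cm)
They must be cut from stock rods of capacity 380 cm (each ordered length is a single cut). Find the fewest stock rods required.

7

Total = 290 + 290 + 260 + 230 + 210 + 200 + 200 + 120 + 100 + 70 + 70 + 50 + 50 + 40 = 2180 cm.
Lower bound: ⌈2180/380⌉ = 6 stock rods.
Also, 7 pieces each exceed 190 cm, and no two of those can share a stock rod, so at least 7 stock rods are needed.
A packing using 7 stock rods:
  stock rod 1: 290 + 70 = 360
  stock rod 2: 290 + 70 = 360
  stock rod 3: 260 + 120 = 380
  stock rod 4: 230 + 100 + 50 = 380
  stock rod 5: 210 + 50 + 40 = 300
  stock rod 6: 200 = 200
  stock rod 7: 200 = 200
This matches the lower bound, so 7 is optimal.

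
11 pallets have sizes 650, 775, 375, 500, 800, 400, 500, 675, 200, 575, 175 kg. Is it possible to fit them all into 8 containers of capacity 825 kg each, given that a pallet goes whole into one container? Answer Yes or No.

A valid assignment using 8 containers:
  container 1: 800 = 800
  container 2: 775 = 775
  container 3: 675 = 675
  container 4: 650 + 175 = 825
  container 5: 575 + 200 = 775
  container 6: 500 = 500
  container 7: 500 = 500
  container 8: 400 + 375 = 775
Every load is within 825 kg, so 8 containers suffice.

Yes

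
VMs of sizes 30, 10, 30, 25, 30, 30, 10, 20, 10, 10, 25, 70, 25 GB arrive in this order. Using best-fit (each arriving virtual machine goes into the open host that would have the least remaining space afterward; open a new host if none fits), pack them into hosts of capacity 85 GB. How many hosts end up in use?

  30 → host 1 (new)  [load 30/85]
  10 → host 1  [load 40/85]
  30 → host 1  [load 70/85]
  25 → host 2 (new)  [load 25/85]
  30 → host 2  [load 55/85]
  30 → host 2  [load 85/85]
  10 → host 1  [load 80/85]
  20 → host 3 (new)  [load 20/85]
  10 → host 3  [load 30/85]
  10 → host 3  [load 40/85]
  25 → host 3  [load 65/85]
  70 → host 4 (new)  [load 70/85]
  25 → host 5 (new)  [load 25/85]
5 hosts opened.

5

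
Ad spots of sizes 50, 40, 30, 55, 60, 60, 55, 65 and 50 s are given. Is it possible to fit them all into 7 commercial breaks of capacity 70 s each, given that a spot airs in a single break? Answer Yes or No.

No

Total = 465 s; ⌈465/70⌉ = 7.
8 ad spots each exceed half the capacity and cannot share a break, forcing at least 8 commercial breaks.
At least 8 commercial breaks are required, but only 7 are allowed.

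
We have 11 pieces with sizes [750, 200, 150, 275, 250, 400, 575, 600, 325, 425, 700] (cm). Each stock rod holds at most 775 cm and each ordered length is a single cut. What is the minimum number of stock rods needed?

7

Total = 750 + 700 + 600 + 575 + 425 + 400 + 325 + 275 + 250 + 200 + 150 = 4650 cm.
Lower bound: ⌈4650/775⌉ = 6 stock rods.
A packing using 7 stock rods:
  stock rod 1: 750 = 750
  stock rod 2: 700 = 700
  stock rod 3: 600 + 150 = 750
  stock rod 4: 575 + 200 = 775
  stock rod 5: 425 + 325 = 750
  stock rod 6: 400 + 275 = 675
  stock rod 7: 250 = 250
No arrangement into 6 stock rods stays within capacity, so 7 is optimal.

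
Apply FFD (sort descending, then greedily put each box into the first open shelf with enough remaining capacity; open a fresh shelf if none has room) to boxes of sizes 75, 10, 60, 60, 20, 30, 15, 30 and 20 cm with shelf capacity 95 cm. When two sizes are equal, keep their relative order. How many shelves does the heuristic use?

Sorted descending: 75, 60, 60, 30, 30, 20, 20, 15, 10.
  75 → shelf 1 (new)  [load 75/95]
  60 → shelf 2 (new)  [load 60/95]
  60 → shelf 3 (new)  [load 60/95]
  30 → shelf 2  [load 90/95]
  30 → shelf 3  [load 90/95]
  20 → shelf 1  [load 95/95]
  20 → shelf 4 (new)  [load 20/95]
  15 → shelf 4  [load 35/95]
  10 → shelf 4  [load 45/95]
4 shelves opened.

4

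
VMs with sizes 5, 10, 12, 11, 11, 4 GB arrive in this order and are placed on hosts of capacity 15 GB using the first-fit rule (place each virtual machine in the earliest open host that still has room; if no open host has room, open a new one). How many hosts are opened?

4

  5 → host 1 (new)  [load 5/15]
  10 → host 1  [load 15/15]
  12 → host 2 (new)  [load 12/15]
  11 → host 3 (new)  [load 11/15]
  11 → host 4 (new)  [load 11/15]
  4 → host 3  [load 15/15]
4 hosts opened.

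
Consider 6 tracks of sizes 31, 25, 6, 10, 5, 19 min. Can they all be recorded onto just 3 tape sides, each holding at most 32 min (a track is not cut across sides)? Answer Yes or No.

Total = 96 min; ⌈96/32⌉ = 3.
The bound of 3 does not rule out 3, but exhaustive search shows no assignment into 3 tape sides of capacity 32 min exists — the minimum is 4.

No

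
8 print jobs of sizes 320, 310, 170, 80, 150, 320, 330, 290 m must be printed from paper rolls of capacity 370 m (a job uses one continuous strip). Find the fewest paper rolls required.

6

Total = 330 + 320 + 320 + 310 + 290 + 170 + 150 + 80 = 1970 m.
Lower bound: ⌈1970/370⌉ = 6 paper rolls.
A packing using 6 paper rolls:
  roll 1: 330 = 330
  roll 2: 320 = 320
  roll 3: 320 = 320
  roll 4: 310 = 310
  roll 5: 290 + 80 = 370
  roll 6: 170 + 150 = 320
This matches the lower bound, so 6 is optimal.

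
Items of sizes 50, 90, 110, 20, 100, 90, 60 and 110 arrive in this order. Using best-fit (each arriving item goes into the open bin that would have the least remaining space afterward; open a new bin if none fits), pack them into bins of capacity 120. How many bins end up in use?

6

  50 → bin 1 (new)  [load 50/120]
  90 → bin 2 (new)  [load 90/120]
  110 → bin 3 (new)  [load 110/120]
  20 → bin 2  [load 110/120]
  100 → bin 4 (new)  [load 100/120]
  90 → bin 5 (new)  [load 90/120]
  60 → bin 1  [load 110/120]
  110 → bin 6 (new)  [load 110/120]
6 bins opened.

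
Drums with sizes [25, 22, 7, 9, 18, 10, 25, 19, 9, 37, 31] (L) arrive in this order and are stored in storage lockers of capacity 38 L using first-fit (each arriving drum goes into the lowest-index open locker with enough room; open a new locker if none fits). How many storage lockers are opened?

7

  25 → locker 1 (new)  [load 25/38]
  22 → locker 2 (new)  [load 22/38]
  7 → locker 1  [load 32/38]
  9 → locker 2  [load 31/38]
  18 → locker 3 (new)  [load 18/38]
  10 → locker 3  [load 28/38]
  25 → locker 4 (new)  [load 25/38]
  19 → locker 5 (new)  [load 19/38]
  9 → locker 3  [load 37/38]
  37 → locker 6 (new)  [load 37/38]
  31 → locker 7 (new)  [load 31/38]
7 storage lockers opened.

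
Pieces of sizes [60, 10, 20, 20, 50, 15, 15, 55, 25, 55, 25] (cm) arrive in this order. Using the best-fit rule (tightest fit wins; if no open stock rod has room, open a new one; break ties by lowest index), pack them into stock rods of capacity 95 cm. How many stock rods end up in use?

  60 → stock rod 1 (new)  [load 60/95]
  10 → stock rod 1  [load 70/95]
  20 → stock rod 1  [load 90/95]
  20 → stock rod 2 (new)  [load 20/95]
  50 → stock rod 2  [load 70/95]
  15 → stock rod 2  [load 85/95]
  15 → stock rod 3 (new)  [load 15/95]
  55 → stock rod 3  [load 70/95]
  25 → stock rod 3  [load 95/95]
  55 → stock rod 4 (new)  [load 55/95]
  25 → stock rod 4  [load 80/95]
4 stock rods opened.

4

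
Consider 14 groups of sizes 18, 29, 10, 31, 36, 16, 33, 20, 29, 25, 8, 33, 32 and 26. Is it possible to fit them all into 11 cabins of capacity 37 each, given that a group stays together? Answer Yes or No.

Yes

A valid assignment using 11 cabins:
  cabin 1: 36 = 36
  cabin 2: 33 = 33
  cabin 3: 33 = 33
  cabin 4: 32 = 32
  cabin 5: 31 = 31
  cabin 6: 29 + 8 = 37
  cabin 7: 29 = 29
  cabin 8: 26 + 10 = 36
  cabin 9: 25 = 25
  cabin 10: 20 + 16 = 36
  cabin 11: 18 = 18
Every load is within 37, so 11 cabins suffice.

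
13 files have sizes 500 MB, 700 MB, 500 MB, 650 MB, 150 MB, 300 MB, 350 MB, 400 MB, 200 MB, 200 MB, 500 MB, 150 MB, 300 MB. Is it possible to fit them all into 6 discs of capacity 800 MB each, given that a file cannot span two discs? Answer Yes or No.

No

Total = 4900 MB; ⌈4900/800⌉ = 7.
At least 7 discs are required, but only 6 are allowed.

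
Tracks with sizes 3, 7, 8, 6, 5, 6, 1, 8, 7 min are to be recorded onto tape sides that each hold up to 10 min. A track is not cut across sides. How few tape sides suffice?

Total = 8 + 8 + 7 + 7 + 6 + 6 + 5 + 3 + 1 = 51 min.
Lower bound: ⌈51/10⌉ = 6 tape sides.
A packing using 7 tape sides:
  side 1: 8 + 1 = 9
  side 2: 8 = 8
  side 3: 7 + 3 = 10
  side 4: 7 = 7
  side 5: 6 = 6
  side 6: 6 = 6
  side 7: 5 = 5
No arrangement into 6 tape sides stays within capacity, so 7 is optimal.

7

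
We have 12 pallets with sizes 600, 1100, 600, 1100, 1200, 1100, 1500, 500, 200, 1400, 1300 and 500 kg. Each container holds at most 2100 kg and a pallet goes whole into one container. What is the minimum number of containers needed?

7

Total = 1500 + 1400 + 1300 + 1200 + 1100 + 1100 + 1100 + 600 + 600 + 500 + 500 + 200 = 11100 kg.
Lower bound: ⌈11100/2100⌉ = 6 containers.
Also, 7 pallets each exceed 1050 kg, and no two of those can share a container, so at least 7 containers are needed.
A packing using 7 containers:
  container 1: 1500 + 600 = 2100
  container 2: 1400 + 600 = 2000
  container 3: 1300 + 500 + 200 = 2000
  container 4: 1200 + 500 = 1700
  container 5: 1100 = 1100
  container 6: 1100 = 1100
  container 7: 1100 = 1100
This matches the lower bound, so 7 is optimal.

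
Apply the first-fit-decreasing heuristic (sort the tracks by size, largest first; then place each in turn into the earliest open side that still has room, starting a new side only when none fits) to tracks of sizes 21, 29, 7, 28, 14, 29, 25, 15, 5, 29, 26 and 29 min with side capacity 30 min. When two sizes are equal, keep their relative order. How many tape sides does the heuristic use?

9

Sorted descending: 29, 29, 29, 29, 28, 26, 25, 21, 15, 14, 7, 5.
  29 → side 1 (new)  [load 29/30]
  29 → side 2 (new)  [load 29/30]
  29 → side 3 (new)  [load 29/30]
  29 → side 4 (new)  [load 29/30]
  28 → side 5 (new)  [load 28/30]
  26 → side 6 (new)  [load 26/30]
  25 → side 7 (new)  [load 25/30]
  21 → side 8 (new)  [load 21/30]
  15 → side 9 (new)  [load 15/30]
  14 → side 9  [load 29/30]
  7 → side 8  [load 28/30]
  5 → side 7  [load 30/30]
9 tape sides opened.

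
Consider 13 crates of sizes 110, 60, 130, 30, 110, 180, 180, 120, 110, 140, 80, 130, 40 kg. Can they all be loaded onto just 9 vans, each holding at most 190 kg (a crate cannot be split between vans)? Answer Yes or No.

A valid assignment using 9 vans:
  van 1: 180 = 180
  van 2: 180 = 180
  van 3: 140 + 40 = 180
  van 4: 130 + 60 = 190
  van 5: 130 + 30 = 160
  van 6: 120 = 120
  van 7: 110 + 80 = 190
  van 8: 110 = 110
  van 9: 110 = 110
Every load is within 190 kg, so 9 vans suffice.

Yes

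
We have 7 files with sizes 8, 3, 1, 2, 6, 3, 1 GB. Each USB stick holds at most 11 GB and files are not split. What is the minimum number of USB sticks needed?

3

Total = 8 + 6 + 3 + 3 + 2 + 1 + 1 = 24 GB.
Lower bound: ⌈24/11⌉ = 3 USB sticks.
A packing using 3 USB sticks:
  USB stick 1: 8 + 3 = 11
  USB stick 2: 6 + 3 + 2 = 11
  USB stick 3: 1 + 1 = 2
This matches the lower bound, so 3 is optimal.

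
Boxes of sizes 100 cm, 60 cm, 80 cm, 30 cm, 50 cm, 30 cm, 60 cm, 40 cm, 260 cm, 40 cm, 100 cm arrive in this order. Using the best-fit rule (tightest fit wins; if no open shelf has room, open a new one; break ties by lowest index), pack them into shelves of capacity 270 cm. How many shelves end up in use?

  100 → shelf 1 (new)  [load 100/270]
  60 → shelf 1  [load 160/270]
  80 → shelf 1  [load 240/270]
  30 → shelf 1  [load 270/270]
  50 → shelf 2 (new)  [load 50/270]
  30 → shelf 2  [load 80/270]
  60 → shelf 2  [load 140/270]
  40 → shelf 2  [load 180/270]
  260 → shelf 3 (new)  [load 260/270]
  40 → shelf 2  [load 220/270]
  100 → shelf 4 (new)  [load 100/270]
4 shelves opened.

4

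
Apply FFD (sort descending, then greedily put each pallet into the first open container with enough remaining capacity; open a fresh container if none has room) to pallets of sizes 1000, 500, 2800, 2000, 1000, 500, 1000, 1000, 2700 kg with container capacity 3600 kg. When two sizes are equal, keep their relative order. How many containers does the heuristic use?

4

Sorted descending: 2800, 2700, 2000, 1000, 1000, 1000, 1000, 500, 500.
  2800 → container 1 (new)  [load 2800/3600]
  2700 → container 2 (new)  [load 2700/3600]
  2000 → container 3 (new)  [load 2000/3600]
  1000 → container 3  [load 3000/3600]
  1000 → container 4 (new)  [load 1000/3600]
  1000 → container 4  [load 2000/3600]
  1000 → container 4  [load 3000/3600]
  500 → container 1  [load 3300/3600]
  500 → container 2  [load 3200/3600]
4 containers opened.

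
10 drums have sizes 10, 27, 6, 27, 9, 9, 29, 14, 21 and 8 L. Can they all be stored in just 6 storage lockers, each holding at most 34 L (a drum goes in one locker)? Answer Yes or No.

Yes

A valid assignment using 6 storage lockers:
  locker 1: 29 = 29
  locker 2: 27 + 6 = 33
  locker 3: 27 = 27
  locker 4: 21 + 10 = 31
  locker 5: 14 + 9 + 9 = 32
  locker 6: 8 = 8
Every load is within 34 L, so 6 storage lockers suffice.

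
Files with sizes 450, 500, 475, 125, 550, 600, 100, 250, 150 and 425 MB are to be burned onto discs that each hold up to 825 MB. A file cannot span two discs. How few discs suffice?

Total = 600 + 550 + 500 + 475 + 450 + 425 + 250 + 150 + 125 + 100 = 3625 MB.
Lower bound: ⌈3625/825⌉ = 5 discs.
Also, 6 files each exceed 825/2 MB, and no two of those can share a disc, so at least 6 discs are needed.
A packing using 6 discs:
  disc 1: 600 + 150 = 750
  disc 2: 550 + 250 = 800
  disc 3: 500 + 125 + 100 = 725
  disc 4: 475 = 475
  disc 5: 450 = 450
  disc 6: 425 = 425
This matches the lower bound, so 6 is optimal.

6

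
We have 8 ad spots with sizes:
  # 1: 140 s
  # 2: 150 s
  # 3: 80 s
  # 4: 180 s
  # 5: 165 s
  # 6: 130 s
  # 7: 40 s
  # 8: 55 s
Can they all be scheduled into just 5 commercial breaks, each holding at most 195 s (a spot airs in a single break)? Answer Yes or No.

Total = 940 s; ⌈940/195⌉ = 5.
The bound of 5 does not rule out 5, but exhaustive search shows no assignment into 5 commercial breaks of capacity 195 s exists — the minimum is 6.

No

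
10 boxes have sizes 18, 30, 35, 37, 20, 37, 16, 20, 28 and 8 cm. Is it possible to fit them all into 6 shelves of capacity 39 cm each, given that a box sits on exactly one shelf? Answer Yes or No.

No

Total = 249 cm; ⌈249/39⌉ = 7.
At least 7 shelves are required, but only 6 are allowed.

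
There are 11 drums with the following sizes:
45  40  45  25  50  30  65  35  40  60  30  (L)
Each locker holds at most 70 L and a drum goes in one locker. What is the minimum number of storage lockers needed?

8

Total = 65 + 60 + 50 + 45 + 45 + 40 + 40 + 35 + 30 + 30 + 25 = 465 L.
Lower bound: ⌈465/70⌉ = 7 storage lockers.
A packing using 8 storage lockers:
  locker 1: 65 = 65
  locker 2: 60 = 60
  locker 3: 50 = 50
  locker 4: 45 + 25 = 70
  locker 5: 45 = 45
  locker 6: 40 + 30 = 70
  locker 7: 40 + 30 = 70
  locker 8: 35 = 35
No arrangement into 7 storage lockers stays within capacity, so 8 is optimal.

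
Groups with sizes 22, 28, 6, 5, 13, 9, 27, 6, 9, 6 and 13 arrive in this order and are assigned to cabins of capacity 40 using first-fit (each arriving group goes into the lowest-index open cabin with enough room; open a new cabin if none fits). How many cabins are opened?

4

  22 → cabin 1 (new)  [load 22/40]
  28 → cabin 2 (new)  [load 28/40]
  6 → cabin 1  [load 28/40]
  5 → cabin 1  [load 33/40]
  13 → cabin 3 (new)  [load 13/40]
  9 → cabin 2  [load 37/40]
  27 → cabin 3  [load 40/40]
  6 → cabin 1  [load 39/40]
  9 → cabin 4 (new)  [load 9/40]
  6 → cabin 4  [load 15/40]
  13 → cabin 4  [load 28/40]
4 cabins opened.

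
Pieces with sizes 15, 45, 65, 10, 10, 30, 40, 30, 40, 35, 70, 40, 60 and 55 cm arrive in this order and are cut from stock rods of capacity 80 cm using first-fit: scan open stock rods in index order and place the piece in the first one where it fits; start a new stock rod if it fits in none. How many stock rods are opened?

8

  15 → stock rod 1 (new)  [load 15/80]
  45 → stock rod 1  [load 60/80]
  65 → stock rod 2 (new)  [load 65/80]
  10 → stock rod 1  [load 70/80]
  10 → stock rod 1  [load 80/80]
  30 → stock rod 3 (new)  [load 30/80]
  40 → stock rod 3  [load 70/80]
  30 → stock rod 4 (new)  [load 30/80]
  40 → stock rod 4  [load 70/80]
  35 → stock rod 5 (new)  [load 35/80]
  70 → stock rod 6 (new)  [load 70/80]
  40 → stock rod 5  [load 75/80]
  60 → stock rod 7 (new)  [load 60/80]
  55 → stock rod 8 (new)  [load 55/80]
8 stock rods opened.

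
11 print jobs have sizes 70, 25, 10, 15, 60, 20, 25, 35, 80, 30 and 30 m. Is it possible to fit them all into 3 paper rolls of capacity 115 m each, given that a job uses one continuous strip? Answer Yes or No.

Total = 400 m; ⌈400/115⌉ = 4.
At least 4 paper rolls are required, but only 3 are allowed.

No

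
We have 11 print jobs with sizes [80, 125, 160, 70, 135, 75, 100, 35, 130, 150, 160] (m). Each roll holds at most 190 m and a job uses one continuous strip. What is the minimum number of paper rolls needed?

8

Total = 160 + 160 + 150 + 135 + 130 + 125 + 100 + 80 + 75 + 70 + 35 = 1220 m.
Lower bound: ⌈1220/190⌉ = 7 paper rolls.
A packing using 8 paper rolls:
  roll 1: 160 = 160
  roll 2: 160 = 160
  roll 3: 150 + 35 = 185
  roll 4: 135 = 135
  roll 5: 130 = 130
  roll 6: 125 = 125
  roll 7: 100 + 80 = 180
  roll 8: 75 + 70 = 145
No arrangement into 7 paper rolls stays within capacity, so 8 is optimal.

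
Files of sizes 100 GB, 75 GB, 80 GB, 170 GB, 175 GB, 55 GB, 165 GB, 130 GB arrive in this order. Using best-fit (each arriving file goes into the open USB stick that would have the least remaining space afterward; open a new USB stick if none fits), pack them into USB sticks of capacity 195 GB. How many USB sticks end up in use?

  100 → USB stick 1 (new)  [load 100/195]
  75 → USB stick 1  [load 175/195]
  80 → USB stick 2 (new)  [load 80/195]
  170 → USB stick 3 (new)  [load 170/195]
  175 → USB stick 4 (new)  [load 175/195]
  55 → USB stick 2  [load 135/195]
  165 → USB stick 5 (new)  [load 165/195]
  130 → USB stick 6 (new)  [load 130/195]
6 USB sticks opened.

6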